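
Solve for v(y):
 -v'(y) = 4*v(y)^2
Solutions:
 v(y) = 1/(C1 + 4*y)


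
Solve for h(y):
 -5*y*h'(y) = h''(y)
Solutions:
 h(y) = C1 + C2*erf(sqrt(10)*y/2)


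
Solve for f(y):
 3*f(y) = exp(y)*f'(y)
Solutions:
 f(y) = C1*exp(-3*exp(-y))


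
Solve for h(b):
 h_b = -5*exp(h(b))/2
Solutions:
 h(b) = log(1/(C1 + 5*b)) + log(2)


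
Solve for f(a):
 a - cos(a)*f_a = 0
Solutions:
 f(a) = C1 + Integral(a/cos(a), a)


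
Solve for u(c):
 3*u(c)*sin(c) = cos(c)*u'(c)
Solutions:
 u(c) = C1/cos(c)^3


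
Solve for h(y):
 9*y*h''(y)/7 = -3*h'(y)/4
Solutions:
 h(y) = C1 + C2*y^(5/12)


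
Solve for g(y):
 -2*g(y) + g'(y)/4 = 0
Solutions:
 g(y) = C1*exp(8*y)


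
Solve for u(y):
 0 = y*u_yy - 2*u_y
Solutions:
 u(y) = C1 + C2*y^3


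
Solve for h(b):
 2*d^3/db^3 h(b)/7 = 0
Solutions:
 h(b) = C1 + C2*b + C3*b^2


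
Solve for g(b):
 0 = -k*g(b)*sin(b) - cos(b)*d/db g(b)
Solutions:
 g(b) = C1*exp(k*log(cos(b)))


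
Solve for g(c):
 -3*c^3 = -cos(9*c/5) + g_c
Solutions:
 g(c) = C1 - 3*c^4/4 + 5*sin(9*c/5)/9


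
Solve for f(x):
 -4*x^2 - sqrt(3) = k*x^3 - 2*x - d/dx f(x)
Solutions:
 f(x) = C1 + k*x^4/4 + 4*x^3/3 - x^2 + sqrt(3)*x


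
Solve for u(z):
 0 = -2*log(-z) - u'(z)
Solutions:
 u(z) = C1 - 2*z*log(-z) + 2*z


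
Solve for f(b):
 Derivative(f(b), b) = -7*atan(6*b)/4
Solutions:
 f(b) = C1 - 7*b*atan(6*b)/4 + 7*log(36*b^2 + 1)/48


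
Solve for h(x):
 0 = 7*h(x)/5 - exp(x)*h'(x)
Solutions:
 h(x) = C1*exp(-7*exp(-x)/5)


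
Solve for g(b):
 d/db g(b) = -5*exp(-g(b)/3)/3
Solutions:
 g(b) = 3*log(C1 - 5*b/9)


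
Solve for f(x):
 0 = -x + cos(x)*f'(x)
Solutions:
 f(x) = C1 + Integral(x/cos(x), x)


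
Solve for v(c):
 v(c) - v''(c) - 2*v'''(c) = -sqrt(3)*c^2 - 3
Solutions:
 v(c) = C1*exp(-c*((6*sqrt(78) + 53)^(-1/3) + 2 + (6*sqrt(78) + 53)^(1/3))/12)*sin(sqrt(3)*c*(-(6*sqrt(78) + 53)^(1/3) + (6*sqrt(78) + 53)^(-1/3))/12) + C2*exp(-c*((6*sqrt(78) + 53)^(-1/3) + 2 + (6*sqrt(78) + 53)^(1/3))/12)*cos(sqrt(3)*c*(-(6*sqrt(78) + 53)^(1/3) + (6*sqrt(78) + 53)^(-1/3))/12) + C3*exp(c*(-1 + (6*sqrt(78) + 53)^(-1/3) + (6*sqrt(78) + 53)^(1/3))/6) - sqrt(3)*c^2 - 2*sqrt(3) - 3


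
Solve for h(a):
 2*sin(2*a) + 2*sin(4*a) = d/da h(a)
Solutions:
 h(a) = C1 - cos(2*a) - cos(4*a)/2


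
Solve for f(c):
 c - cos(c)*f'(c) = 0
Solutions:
 f(c) = C1 + Integral(c/cos(c), c)


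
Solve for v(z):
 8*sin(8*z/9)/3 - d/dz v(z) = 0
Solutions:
 v(z) = C1 - 3*cos(8*z/9)


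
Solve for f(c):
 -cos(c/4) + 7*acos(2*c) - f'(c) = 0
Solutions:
 f(c) = C1 + 7*c*acos(2*c) - 7*sqrt(1 - 4*c^2)/2 - 4*sin(c/4)


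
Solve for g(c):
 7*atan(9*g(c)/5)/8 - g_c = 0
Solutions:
 Integral(1/atan(9*_y/5), (_y, g(c))) = C1 + 7*c/8


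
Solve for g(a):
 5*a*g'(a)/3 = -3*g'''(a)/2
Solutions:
 g(a) = C1 + Integral(C2*airyai(-30^(1/3)*a/3) + C3*airybi(-30^(1/3)*a/3), a)


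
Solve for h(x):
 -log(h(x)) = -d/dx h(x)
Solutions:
 li(h(x)) = C1 + x


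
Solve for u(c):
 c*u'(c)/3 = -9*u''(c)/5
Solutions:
 u(c) = C1 + C2*erf(sqrt(30)*c/18)


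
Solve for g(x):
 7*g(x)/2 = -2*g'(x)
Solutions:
 g(x) = C1*exp(-7*x/4)


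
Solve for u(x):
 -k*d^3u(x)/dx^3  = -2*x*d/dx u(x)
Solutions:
 u(x) = C1 + Integral(C2*airyai(2^(1/3)*x*(1/k)^(1/3)) + C3*airybi(2^(1/3)*x*(1/k)^(1/3)), x)


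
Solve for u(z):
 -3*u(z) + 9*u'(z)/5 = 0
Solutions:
 u(z) = C1*exp(5*z/3)


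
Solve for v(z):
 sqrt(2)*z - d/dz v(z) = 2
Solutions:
 v(z) = C1 + sqrt(2)*z^2/2 - 2*z


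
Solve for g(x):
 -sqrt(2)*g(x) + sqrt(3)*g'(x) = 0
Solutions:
 g(x) = C1*exp(sqrt(6)*x/3)


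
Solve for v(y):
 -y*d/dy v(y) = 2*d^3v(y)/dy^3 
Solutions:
 v(y) = C1 + Integral(C2*airyai(-2^(2/3)*y/2) + C3*airybi(-2^(2/3)*y/2), y)


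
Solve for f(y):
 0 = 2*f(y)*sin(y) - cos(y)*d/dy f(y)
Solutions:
 f(y) = C1/cos(y)^2


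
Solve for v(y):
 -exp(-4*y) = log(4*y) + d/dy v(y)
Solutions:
 v(y) = C1 - y*log(y) + y*(1 - 2*log(2)) + exp(-4*y)/4


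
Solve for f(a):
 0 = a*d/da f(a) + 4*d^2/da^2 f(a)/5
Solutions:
 f(a) = C1 + C2*erf(sqrt(10)*a/4)


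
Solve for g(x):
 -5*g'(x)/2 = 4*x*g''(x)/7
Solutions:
 g(x) = C1 + C2/x^(27/8)


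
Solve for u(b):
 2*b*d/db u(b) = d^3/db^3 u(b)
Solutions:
 u(b) = C1 + Integral(C2*airyai(2^(1/3)*b) + C3*airybi(2^(1/3)*b), b)


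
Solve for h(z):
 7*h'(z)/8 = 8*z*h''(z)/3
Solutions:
 h(z) = C1 + C2*z^(85/64)


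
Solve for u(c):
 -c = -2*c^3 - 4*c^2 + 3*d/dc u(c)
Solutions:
 u(c) = C1 + c^4/6 + 4*c^3/9 - c^2/6


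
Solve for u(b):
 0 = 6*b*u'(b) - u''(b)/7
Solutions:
 u(b) = C1 + C2*erfi(sqrt(21)*b)


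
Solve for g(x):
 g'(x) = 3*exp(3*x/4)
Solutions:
 g(x) = C1 + 4*exp(3*x/4)


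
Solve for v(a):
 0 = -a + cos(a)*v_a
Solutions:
 v(a) = C1 + Integral(a/cos(a), a)


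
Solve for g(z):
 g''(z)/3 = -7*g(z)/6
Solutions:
 g(z) = C1*sin(sqrt(14)*z/2) + C2*cos(sqrt(14)*z/2)


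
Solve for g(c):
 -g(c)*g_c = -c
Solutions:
 g(c) = -sqrt(C1 + c^2)
 g(c) = sqrt(C1 + c^2)


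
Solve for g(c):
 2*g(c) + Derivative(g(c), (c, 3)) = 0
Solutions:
 g(c) = C3*exp(-2^(1/3)*c) + (C1*sin(2^(1/3)*sqrt(3)*c/2) + C2*cos(2^(1/3)*sqrt(3)*c/2))*exp(2^(1/3)*c/2)


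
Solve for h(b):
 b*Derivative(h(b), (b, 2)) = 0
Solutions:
 h(b) = C1 + C2*b


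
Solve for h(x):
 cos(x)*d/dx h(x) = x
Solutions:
 h(x) = C1 + Integral(x/cos(x), x)


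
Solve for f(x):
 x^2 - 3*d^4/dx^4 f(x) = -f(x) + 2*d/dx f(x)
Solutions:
 f(x) = C1*exp(x*(-2^(2/3) + 2^(1/3) + 2)/6)*sin(2^(1/3)*sqrt(3)*x*(1 + 2^(1/3))/6) + C2*exp(x*(-2^(2/3) + 2^(1/3) + 2)/6)*cos(2^(1/3)*sqrt(3)*x*(1 + 2^(1/3))/6) + C3*exp(-x) + C4*exp(x*(-2^(1/3) + 1 + 2^(2/3))/3) - x^2 - 4*x - 8


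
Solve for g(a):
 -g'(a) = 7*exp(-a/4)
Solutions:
 g(a) = C1 + 28*exp(-a/4)


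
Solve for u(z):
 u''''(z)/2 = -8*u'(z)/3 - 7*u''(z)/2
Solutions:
 u(z) = C1 + C2*exp(-3^(1/3)*z*(-(24 + sqrt(1605))^(1/3) + 7*3^(1/3)/(24 + sqrt(1605))^(1/3))/6)*sin(3^(1/6)*z*(21/(24 + sqrt(1605))^(1/3) + 3^(2/3)*(24 + sqrt(1605))^(1/3))/6) + C3*exp(-3^(1/3)*z*(-(24 + sqrt(1605))^(1/3) + 7*3^(1/3)/(24 + sqrt(1605))^(1/3))/6)*cos(3^(1/6)*z*(21/(24 + sqrt(1605))^(1/3) + 3^(2/3)*(24 + sqrt(1605))^(1/3))/6) + C4*exp(3^(1/3)*z*(-(24 + sqrt(1605))^(1/3) + 7*3^(1/3)/(24 + sqrt(1605))^(1/3))/3)


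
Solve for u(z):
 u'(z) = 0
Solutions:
 u(z) = C1


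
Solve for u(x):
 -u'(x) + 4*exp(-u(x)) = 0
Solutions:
 u(x) = log(C1 + 4*x)


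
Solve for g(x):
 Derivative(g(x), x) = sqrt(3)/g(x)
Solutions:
 g(x) = -sqrt(C1 + 2*sqrt(3)*x)
 g(x) = sqrt(C1 + 2*sqrt(3)*x)


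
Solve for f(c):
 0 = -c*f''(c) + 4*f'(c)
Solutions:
 f(c) = C1 + C2*c^5


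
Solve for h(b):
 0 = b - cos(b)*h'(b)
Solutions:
 h(b) = C1 + Integral(b/cos(b), b)


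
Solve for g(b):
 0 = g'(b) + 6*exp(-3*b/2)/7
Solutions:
 g(b) = C1 + 4*exp(-3*b/2)/7


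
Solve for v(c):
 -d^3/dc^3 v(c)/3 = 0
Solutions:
 v(c) = C1 + C2*c + C3*c^2


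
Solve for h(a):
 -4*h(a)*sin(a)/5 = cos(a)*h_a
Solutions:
 h(a) = C1*cos(a)^(4/5)


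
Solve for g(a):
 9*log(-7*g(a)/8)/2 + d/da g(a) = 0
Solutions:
 2*Integral(1/(log(-_y) - 3*log(2) + log(7)), (_y, g(a)))/9 = C1 - a


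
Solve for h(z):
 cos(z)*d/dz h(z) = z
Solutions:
 h(z) = C1 + Integral(z/cos(z), z)


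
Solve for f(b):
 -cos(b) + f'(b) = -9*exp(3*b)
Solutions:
 f(b) = C1 - 3*exp(3*b) + sin(b)


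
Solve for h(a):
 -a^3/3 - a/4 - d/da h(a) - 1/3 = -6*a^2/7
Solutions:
 h(a) = C1 - a^4/12 + 2*a^3/7 - a^2/8 - a/3


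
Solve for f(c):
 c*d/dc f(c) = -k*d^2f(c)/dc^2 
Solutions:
 f(c) = C1 + C2*sqrt(k)*erf(sqrt(2)*c*sqrt(1/k)/2)


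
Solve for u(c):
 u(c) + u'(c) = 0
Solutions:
 u(c) = C1*exp(-c)


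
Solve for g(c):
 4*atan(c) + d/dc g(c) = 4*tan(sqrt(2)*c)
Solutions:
 g(c) = C1 - 4*c*atan(c) + 2*log(c^2 + 1) - 2*sqrt(2)*log(cos(sqrt(2)*c))


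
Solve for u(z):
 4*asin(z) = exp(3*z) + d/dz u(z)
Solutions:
 u(z) = C1 + 4*z*asin(z) + 4*sqrt(1 - z^2) - exp(3*z)/3


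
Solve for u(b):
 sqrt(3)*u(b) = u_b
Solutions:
 u(b) = C1*exp(sqrt(3)*b)


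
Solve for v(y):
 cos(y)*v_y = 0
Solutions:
 v(y) = C1


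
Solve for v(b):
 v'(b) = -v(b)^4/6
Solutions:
 v(b) = 2^(1/3)*(1/(C1 + b))^(1/3)
 v(b) = 2^(1/3)*(-1 - sqrt(3)*I)*(1/(C1 + b))^(1/3)/2
 v(b) = 2^(1/3)*(-1 + sqrt(3)*I)*(1/(C1 + b))^(1/3)/2


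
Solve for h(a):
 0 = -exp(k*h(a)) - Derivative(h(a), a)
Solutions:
 h(a) = Piecewise((log(1/(C1*k + a*k))/k, Ne(k, 0)), (nan, True))
 h(a) = Piecewise((C1 - a, Eq(k, 0)), (nan, True))


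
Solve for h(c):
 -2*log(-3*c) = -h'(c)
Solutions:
 h(c) = C1 + 2*c*log(-c) + 2*c*(-1 + log(3))


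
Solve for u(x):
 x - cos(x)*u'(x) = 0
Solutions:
 u(x) = C1 + Integral(x/cos(x), x)


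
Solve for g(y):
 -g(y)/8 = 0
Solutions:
 g(y) = 0


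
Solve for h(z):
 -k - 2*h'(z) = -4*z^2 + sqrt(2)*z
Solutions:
 h(z) = C1 - k*z/2 + 2*z^3/3 - sqrt(2)*z^2/4


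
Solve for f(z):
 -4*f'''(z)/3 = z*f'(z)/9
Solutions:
 f(z) = C1 + Integral(C2*airyai(-18^(1/3)*z/6) + C3*airybi(-18^(1/3)*z/6), z)


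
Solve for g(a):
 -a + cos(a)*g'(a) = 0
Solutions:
 g(a) = C1 + Integral(a/cos(a), a)


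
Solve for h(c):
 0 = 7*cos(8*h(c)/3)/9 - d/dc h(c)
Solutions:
 -7*c/9 - 3*log(sin(8*h(c)/3) - 1)/16 + 3*log(sin(8*h(c)/3) + 1)/16 = C1


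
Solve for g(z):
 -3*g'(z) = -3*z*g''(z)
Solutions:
 g(z) = C1 + C2*z^2


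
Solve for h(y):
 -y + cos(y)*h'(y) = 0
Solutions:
 h(y) = C1 + Integral(y/cos(y), y)


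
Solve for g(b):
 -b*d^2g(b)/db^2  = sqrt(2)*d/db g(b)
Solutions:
 g(b) = C1 + C2*b^(1 - sqrt(2))


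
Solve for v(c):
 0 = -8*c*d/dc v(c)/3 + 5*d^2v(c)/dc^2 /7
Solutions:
 v(c) = C1 + C2*erfi(2*sqrt(105)*c/15)


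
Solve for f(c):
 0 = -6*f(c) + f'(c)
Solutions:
 f(c) = C1*exp(6*c)


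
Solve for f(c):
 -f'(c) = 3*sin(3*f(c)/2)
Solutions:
 f(c) = -2*acos((-C1 - exp(9*c))/(C1 - exp(9*c)))/3 + 4*pi/3
 f(c) = 2*acos((-C1 - exp(9*c))/(C1 - exp(9*c)))/3


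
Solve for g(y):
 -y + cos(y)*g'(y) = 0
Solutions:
 g(y) = C1 + Integral(y/cos(y), y)


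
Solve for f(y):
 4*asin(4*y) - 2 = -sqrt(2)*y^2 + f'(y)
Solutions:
 f(y) = C1 + sqrt(2)*y^3/3 + 4*y*asin(4*y) - 2*y + sqrt(1 - 16*y^2)


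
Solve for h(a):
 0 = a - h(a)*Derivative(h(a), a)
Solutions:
 h(a) = -sqrt(C1 + a^2)
 h(a) = sqrt(C1 + a^2)


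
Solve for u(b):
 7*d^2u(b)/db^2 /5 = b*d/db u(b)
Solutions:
 u(b) = C1 + C2*erfi(sqrt(70)*b/14)


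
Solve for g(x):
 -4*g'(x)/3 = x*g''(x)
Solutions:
 g(x) = C1 + C2/x^(1/3)


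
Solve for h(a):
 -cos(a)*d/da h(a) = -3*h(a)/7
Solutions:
 h(a) = C1*(sin(a) + 1)^(3/14)/(sin(a) - 1)^(3/14)


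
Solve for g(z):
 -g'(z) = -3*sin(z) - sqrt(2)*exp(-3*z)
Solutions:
 g(z) = C1 - 3*cos(z) - sqrt(2)*exp(-3*z)/3


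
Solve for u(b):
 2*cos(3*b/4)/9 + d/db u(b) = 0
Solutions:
 u(b) = C1 - 8*sin(3*b/4)/27


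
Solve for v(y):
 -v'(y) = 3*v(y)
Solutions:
 v(y) = C1*exp(-3*y)


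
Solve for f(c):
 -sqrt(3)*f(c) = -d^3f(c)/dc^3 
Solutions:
 f(c) = C3*exp(3^(1/6)*c) + (C1*sin(3^(2/3)*c/2) + C2*cos(3^(2/3)*c/2))*exp(-3^(1/6)*c/2)


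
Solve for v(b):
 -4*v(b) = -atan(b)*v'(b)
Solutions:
 v(b) = C1*exp(4*Integral(1/atan(b), b))


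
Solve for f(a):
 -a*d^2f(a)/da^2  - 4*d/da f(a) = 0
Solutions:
 f(a) = C1 + C2/a^3


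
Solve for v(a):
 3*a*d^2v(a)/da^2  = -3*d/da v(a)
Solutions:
 v(a) = C1 + C2*log(a)


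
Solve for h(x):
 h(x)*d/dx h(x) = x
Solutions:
 h(x) = -sqrt(C1 + x^2)
 h(x) = sqrt(C1 + x^2)


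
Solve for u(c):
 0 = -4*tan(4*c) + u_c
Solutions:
 u(c) = C1 - log(cos(4*c))


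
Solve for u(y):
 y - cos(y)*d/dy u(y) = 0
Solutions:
 u(y) = C1 + Integral(y/cos(y), y)


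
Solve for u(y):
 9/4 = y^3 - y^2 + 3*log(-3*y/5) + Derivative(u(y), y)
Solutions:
 u(y) = C1 - y^4/4 + y^3/3 - 3*y*log(-y) + y*(-3*log(3) + 3*log(5) + 21/4)


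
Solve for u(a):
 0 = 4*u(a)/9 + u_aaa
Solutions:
 u(a) = C3*exp(-2^(2/3)*3^(1/3)*a/3) + (C1*sin(2^(2/3)*3^(5/6)*a/6) + C2*cos(2^(2/3)*3^(5/6)*a/6))*exp(2^(2/3)*3^(1/3)*a/6)


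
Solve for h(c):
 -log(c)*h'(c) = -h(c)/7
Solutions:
 h(c) = C1*exp(li(c)/7)


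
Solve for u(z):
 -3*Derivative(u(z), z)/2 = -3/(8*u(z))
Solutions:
 u(z) = -sqrt(C1 + 2*z)/2
 u(z) = sqrt(C1 + 2*z)/2


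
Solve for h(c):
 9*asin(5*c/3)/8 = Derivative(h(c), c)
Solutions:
 h(c) = C1 + 9*c*asin(5*c/3)/8 + 9*sqrt(9 - 25*c^2)/40


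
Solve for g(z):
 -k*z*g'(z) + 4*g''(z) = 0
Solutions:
 g(z) = Piecewise((-sqrt(2)*sqrt(pi)*C1*erf(sqrt(2)*z*sqrt(-k)/4)/sqrt(-k) - C2, (k > 0) | (k < 0)), (-C1*z - C2, True))


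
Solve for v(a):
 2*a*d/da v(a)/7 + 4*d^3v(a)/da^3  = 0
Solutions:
 v(a) = C1 + Integral(C2*airyai(-14^(2/3)*a/14) + C3*airybi(-14^(2/3)*a/14), a)


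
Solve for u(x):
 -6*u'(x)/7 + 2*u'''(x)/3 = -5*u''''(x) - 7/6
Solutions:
 u(x) = C1 + C2*exp(-x*(28*7^(1/3)/(135*sqrt(163689) + 54619)^(1/3) + 28 + 7^(2/3)*(135*sqrt(163689) + 54619)^(1/3))/630)*sin(sqrt(3)*7^(1/3)*x*(-7^(1/3)*(135*sqrt(163689) + 54619)^(1/3) + 28/(135*sqrt(163689) + 54619)^(1/3))/630) + C3*exp(-x*(28*7^(1/3)/(135*sqrt(163689) + 54619)^(1/3) + 28 + 7^(2/3)*(135*sqrt(163689) + 54619)^(1/3))/630)*cos(sqrt(3)*7^(1/3)*x*(-7^(1/3)*(135*sqrt(163689) + 54619)^(1/3) + 28/(135*sqrt(163689) + 54619)^(1/3))/630) + C4*exp(x*(-14 + 28*7^(1/3)/(135*sqrt(163689) + 54619)^(1/3) + 7^(2/3)*(135*sqrt(163689) + 54619)^(1/3))/315) + 49*x/36


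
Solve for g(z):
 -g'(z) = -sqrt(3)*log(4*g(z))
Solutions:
 -sqrt(3)*Integral(1/(log(_y) + 2*log(2)), (_y, g(z)))/3 = C1 - z


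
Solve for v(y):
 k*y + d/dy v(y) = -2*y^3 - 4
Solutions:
 v(y) = C1 - k*y^2/2 - y^4/2 - 4*y


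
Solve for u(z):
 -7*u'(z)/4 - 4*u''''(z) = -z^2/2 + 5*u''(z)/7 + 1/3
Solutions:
 u(z) = C1 + C2*exp(-42^(1/3)*z*(-(3087 + sqrt(9571569))^(1/3) + 10*42^(1/3)/(3087 + sqrt(9571569))^(1/3))/168)*sin(14^(1/3)*3^(1/6)*z*(30*14^(1/3)/(3087 + sqrt(9571569))^(1/3) + 3^(2/3)*(3087 + sqrt(9571569))^(1/3))/168) + C3*exp(-42^(1/3)*z*(-(3087 + sqrt(9571569))^(1/3) + 10*42^(1/3)/(3087 + sqrt(9571569))^(1/3))/168)*cos(14^(1/3)*3^(1/6)*z*(30*14^(1/3)/(3087 + sqrt(9571569))^(1/3) + 3^(2/3)*(3087 + sqrt(9571569))^(1/3))/168) + C4*exp(42^(1/3)*z*(-(3087 + sqrt(9571569))^(1/3) + 10*42^(1/3)/(3087 + sqrt(9571569))^(1/3))/84) + 2*z^3/21 - 40*z^2/343 - 4804*z/50421


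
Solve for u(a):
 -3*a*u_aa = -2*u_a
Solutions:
 u(a) = C1 + C2*a^(5/3)


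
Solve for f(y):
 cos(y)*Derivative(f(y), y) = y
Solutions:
 f(y) = C1 + Integral(y/cos(y), y)


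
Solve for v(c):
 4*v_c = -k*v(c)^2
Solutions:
 v(c) = 4/(C1 + c*k)


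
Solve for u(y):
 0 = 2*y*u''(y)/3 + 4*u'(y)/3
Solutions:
 u(y) = C1 + C2/y


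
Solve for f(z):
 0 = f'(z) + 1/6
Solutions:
 f(z) = C1 - z/6


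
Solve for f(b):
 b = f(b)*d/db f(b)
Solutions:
 f(b) = -sqrt(C1 + b^2)
 f(b) = sqrt(C1 + b^2)


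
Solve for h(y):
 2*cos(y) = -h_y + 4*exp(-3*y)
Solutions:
 h(y) = C1 - 2*sin(y) - 4*exp(-3*y)/3


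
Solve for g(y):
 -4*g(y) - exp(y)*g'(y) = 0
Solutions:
 g(y) = C1*exp(4*exp(-y))


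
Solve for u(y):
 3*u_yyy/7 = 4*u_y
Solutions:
 u(y) = C1 + C2*exp(-2*sqrt(21)*y/3) + C3*exp(2*sqrt(21)*y/3)


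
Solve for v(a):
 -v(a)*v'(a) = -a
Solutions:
 v(a) = -sqrt(C1 + a^2)
 v(a) = sqrt(C1 + a^2)


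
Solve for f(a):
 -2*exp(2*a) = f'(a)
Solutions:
 f(a) = C1 - exp(2*a)


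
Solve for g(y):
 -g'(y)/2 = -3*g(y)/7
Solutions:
 g(y) = C1*exp(6*y/7)


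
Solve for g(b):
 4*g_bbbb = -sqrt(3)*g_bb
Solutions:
 g(b) = C1 + C2*b + C3*sin(3^(1/4)*b/2) + C4*cos(3^(1/4)*b/2)


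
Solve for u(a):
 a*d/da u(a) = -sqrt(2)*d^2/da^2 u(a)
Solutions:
 u(a) = C1 + C2*erf(2^(1/4)*a/2)


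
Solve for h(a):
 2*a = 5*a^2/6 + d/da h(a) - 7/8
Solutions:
 h(a) = C1 - 5*a^3/18 + a^2 + 7*a/8


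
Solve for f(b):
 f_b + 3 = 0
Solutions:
 f(b) = C1 - 3*b


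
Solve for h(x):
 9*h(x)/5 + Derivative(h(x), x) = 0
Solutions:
 h(x) = C1*exp(-9*x/5)


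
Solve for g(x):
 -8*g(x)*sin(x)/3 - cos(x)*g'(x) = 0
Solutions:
 g(x) = C1*cos(x)^(8/3)


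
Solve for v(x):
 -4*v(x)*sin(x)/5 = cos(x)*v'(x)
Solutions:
 v(x) = C1*cos(x)^(4/5)


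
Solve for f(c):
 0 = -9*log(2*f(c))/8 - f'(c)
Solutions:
 8*Integral(1/(log(_y) + log(2)), (_y, f(c)))/9 = C1 - c


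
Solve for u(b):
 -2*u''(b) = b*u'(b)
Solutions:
 u(b) = C1 + C2*erf(b/2)


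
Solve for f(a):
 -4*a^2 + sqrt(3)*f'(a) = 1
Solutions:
 f(a) = C1 + 4*sqrt(3)*a^3/9 + sqrt(3)*a/3


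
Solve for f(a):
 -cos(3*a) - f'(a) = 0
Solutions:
 f(a) = C1 - sin(3*a)/3


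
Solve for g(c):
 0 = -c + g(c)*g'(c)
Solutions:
 g(c) = -sqrt(C1 + c^2)
 g(c) = sqrt(C1 + c^2)


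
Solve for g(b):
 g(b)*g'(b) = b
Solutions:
 g(b) = -sqrt(C1 + b^2)
 g(b) = sqrt(C1 + b^2)


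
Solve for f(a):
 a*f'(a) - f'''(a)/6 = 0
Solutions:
 f(a) = C1 + Integral(C2*airyai(6^(1/3)*a) + C3*airybi(6^(1/3)*a), a)


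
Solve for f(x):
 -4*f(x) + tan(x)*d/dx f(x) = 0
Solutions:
 f(x) = C1*sin(x)^4


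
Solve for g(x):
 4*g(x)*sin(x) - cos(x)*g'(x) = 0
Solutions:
 g(x) = C1/cos(x)^4


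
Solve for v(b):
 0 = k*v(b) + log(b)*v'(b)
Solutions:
 v(b) = C1*exp(-k*li(b))


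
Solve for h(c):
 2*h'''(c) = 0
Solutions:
 h(c) = C1 + C2*c + C3*c^2


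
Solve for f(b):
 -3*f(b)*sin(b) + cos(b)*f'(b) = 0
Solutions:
 f(b) = C1/cos(b)^3


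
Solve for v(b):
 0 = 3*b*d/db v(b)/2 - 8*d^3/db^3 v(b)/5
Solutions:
 v(b) = C1 + Integral(C2*airyai(15^(1/3)*2^(2/3)*b/4) + C3*airybi(15^(1/3)*2^(2/3)*b/4), b)


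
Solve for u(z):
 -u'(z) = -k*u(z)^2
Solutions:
 u(z) = -1/(C1 + k*z)


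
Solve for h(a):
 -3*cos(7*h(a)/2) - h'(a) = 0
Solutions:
 h(a) = -2*asin((C1 + exp(21*a))/(C1 - exp(21*a)))/7 + 2*pi/7
 h(a) = 2*asin((C1 + exp(21*a))/(C1 - exp(21*a)))/7


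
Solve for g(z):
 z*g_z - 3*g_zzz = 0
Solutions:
 g(z) = C1 + Integral(C2*airyai(3^(2/3)*z/3) + C3*airybi(3^(2/3)*z/3), z)


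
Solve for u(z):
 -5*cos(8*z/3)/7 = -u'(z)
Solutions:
 u(z) = C1 + 15*sin(8*z/3)/56


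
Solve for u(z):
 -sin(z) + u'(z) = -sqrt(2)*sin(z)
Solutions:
 u(z) = C1 - cos(z) + sqrt(2)*cos(z)


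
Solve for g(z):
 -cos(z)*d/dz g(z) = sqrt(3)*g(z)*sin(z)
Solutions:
 g(z) = C1*cos(z)^(sqrt(3))


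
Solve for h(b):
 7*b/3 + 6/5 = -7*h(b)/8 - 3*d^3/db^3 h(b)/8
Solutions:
 h(b) = C3*exp(-3^(2/3)*7^(1/3)*b/3) - 8*b/3 + (C1*sin(3^(1/6)*7^(1/3)*b/2) + C2*cos(3^(1/6)*7^(1/3)*b/2))*exp(3^(2/3)*7^(1/3)*b/6) - 48/35


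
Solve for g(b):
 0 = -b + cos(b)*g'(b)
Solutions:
 g(b) = C1 + Integral(b/cos(b), b)


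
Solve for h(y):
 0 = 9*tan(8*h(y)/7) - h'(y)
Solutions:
 h(y) = -7*asin(C1*exp(72*y/7))/8 + 7*pi/8
 h(y) = 7*asin(C1*exp(72*y/7))/8


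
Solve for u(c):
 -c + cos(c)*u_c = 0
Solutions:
 u(c) = C1 + Integral(c/cos(c), c)


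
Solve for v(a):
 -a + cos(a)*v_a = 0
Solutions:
 v(a) = C1 + Integral(a/cos(a), a)


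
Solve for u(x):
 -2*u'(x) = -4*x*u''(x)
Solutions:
 u(x) = C1 + C2*x^(3/2)


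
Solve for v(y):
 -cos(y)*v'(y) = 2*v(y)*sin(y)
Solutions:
 v(y) = C1*cos(y)^2


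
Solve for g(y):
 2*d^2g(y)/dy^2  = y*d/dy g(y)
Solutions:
 g(y) = C1 + C2*erfi(y/2)


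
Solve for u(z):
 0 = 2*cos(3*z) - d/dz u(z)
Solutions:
 u(z) = C1 + 2*sin(3*z)/3


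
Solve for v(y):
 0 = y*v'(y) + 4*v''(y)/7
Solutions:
 v(y) = C1 + C2*erf(sqrt(14)*y/4)


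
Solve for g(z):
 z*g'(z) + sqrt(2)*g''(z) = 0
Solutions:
 g(z) = C1 + C2*erf(2^(1/4)*z/2)


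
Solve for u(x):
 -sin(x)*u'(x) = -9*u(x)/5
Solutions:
 u(x) = C1*(cos(x) - 1)^(9/10)/(cos(x) + 1)^(9/10)


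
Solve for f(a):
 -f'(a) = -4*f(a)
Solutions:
 f(a) = C1*exp(4*a)


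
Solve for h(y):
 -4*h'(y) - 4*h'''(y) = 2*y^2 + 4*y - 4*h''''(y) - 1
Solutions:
 h(y) = C1 + C2*exp(y*(-2^(2/3)*(3*sqrt(93) + 29)^(1/3) - 2*2^(1/3)/(3*sqrt(93) + 29)^(1/3) + 4)/12)*sin(2^(1/3)*sqrt(3)*y*(-2^(1/3)*(3*sqrt(93) + 29)^(1/3) + 2/(3*sqrt(93) + 29)^(1/3))/12) + C3*exp(y*(-2^(2/3)*(3*sqrt(93) + 29)^(1/3) - 2*2^(1/3)/(3*sqrt(93) + 29)^(1/3) + 4)/12)*cos(2^(1/3)*sqrt(3)*y*(-2^(1/3)*(3*sqrt(93) + 29)^(1/3) + 2/(3*sqrt(93) + 29)^(1/3))/12) + C4*exp(y*(2*2^(1/3)/(3*sqrt(93) + 29)^(1/3) + 2 + 2^(2/3)*(3*sqrt(93) + 29)^(1/3))/6) - y^3/6 - y^2/2 + 5*y/4


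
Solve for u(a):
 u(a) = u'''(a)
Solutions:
 u(a) = C3*exp(a) + (C1*sin(sqrt(3)*a/2) + C2*cos(sqrt(3)*a/2))*exp(-a/2)


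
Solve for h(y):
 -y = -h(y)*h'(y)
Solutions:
 h(y) = -sqrt(C1 + y^2)
 h(y) = sqrt(C1 + y^2)


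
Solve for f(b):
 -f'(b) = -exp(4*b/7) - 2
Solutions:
 f(b) = C1 + 2*b + 7*exp(4*b/7)/4


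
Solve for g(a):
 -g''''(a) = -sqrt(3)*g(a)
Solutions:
 g(a) = C1*exp(-3^(1/8)*a) + C2*exp(3^(1/8)*a) + C3*sin(3^(1/8)*a) + C4*cos(3^(1/8)*a)


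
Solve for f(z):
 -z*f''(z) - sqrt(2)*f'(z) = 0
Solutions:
 f(z) = C1 + C2*z^(1 - sqrt(2))


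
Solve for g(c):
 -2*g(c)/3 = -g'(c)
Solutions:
 g(c) = C1*exp(2*c/3)


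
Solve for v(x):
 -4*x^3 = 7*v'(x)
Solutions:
 v(x) = C1 - x^4/7


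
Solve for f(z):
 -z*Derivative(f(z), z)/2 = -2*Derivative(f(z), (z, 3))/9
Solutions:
 f(z) = C1 + Integral(C2*airyai(2^(1/3)*3^(2/3)*z/2) + C3*airybi(2^(1/3)*3^(2/3)*z/2), z)


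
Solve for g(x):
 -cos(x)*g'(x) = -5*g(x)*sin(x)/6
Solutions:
 g(x) = C1/cos(x)^(5/6)


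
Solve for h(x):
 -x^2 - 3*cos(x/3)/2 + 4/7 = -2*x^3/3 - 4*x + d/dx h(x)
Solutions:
 h(x) = C1 + x^4/6 - x^3/3 + 2*x^2 + 4*x/7 - 9*sin(x/3)/2


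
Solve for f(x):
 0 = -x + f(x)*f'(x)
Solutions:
 f(x) = -sqrt(C1 + x^2)
 f(x) = sqrt(C1 + x^2)


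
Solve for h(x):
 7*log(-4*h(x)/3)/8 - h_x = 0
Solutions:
 -8*Integral(1/(log(-_y) - log(3) + 2*log(2)), (_y, h(x)))/7 = C1 - x


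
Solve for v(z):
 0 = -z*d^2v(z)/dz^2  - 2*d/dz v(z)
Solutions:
 v(z) = C1 + C2/z


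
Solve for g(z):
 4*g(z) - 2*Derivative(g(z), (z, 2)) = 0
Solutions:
 g(z) = C1*exp(-sqrt(2)*z) + C2*exp(sqrt(2)*z)


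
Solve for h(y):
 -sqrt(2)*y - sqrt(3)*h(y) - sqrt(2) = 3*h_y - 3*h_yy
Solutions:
 h(y) = C1*exp(y*(3 + sqrt(3)*sqrt(3 + 4*sqrt(3)))/6) + C2*exp(y*(-sqrt(3)*sqrt(3 + 4*sqrt(3)) + 3)/6) - sqrt(6)*y/3 - sqrt(6)/3 + sqrt(2)


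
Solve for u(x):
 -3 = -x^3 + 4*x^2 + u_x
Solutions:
 u(x) = C1 + x^4/4 - 4*x^3/3 - 3*x


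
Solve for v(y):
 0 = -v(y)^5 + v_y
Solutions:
 v(y) = -(-1/(C1 + 4*y))^(1/4)
 v(y) = (-1/(C1 + 4*y))^(1/4)
 v(y) = -I*(-1/(C1 + 4*y))^(1/4)
 v(y) = I*(-1/(C1 + 4*y))^(1/4)


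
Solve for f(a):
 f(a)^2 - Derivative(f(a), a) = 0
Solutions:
 f(a) = -1/(C1 + a)


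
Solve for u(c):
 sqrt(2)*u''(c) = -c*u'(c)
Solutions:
 u(c) = C1 + C2*erf(2^(1/4)*c/2)


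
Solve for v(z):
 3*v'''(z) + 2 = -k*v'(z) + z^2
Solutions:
 v(z) = C1 + C2*exp(-sqrt(3)*z*sqrt(-k)/3) + C3*exp(sqrt(3)*z*sqrt(-k)/3) + z^3/(3*k) - 2*z/k - 6*z/k^2


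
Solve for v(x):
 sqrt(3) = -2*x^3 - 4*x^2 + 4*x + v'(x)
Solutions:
 v(x) = C1 + x^4/2 + 4*x^3/3 - 2*x^2 + sqrt(3)*x


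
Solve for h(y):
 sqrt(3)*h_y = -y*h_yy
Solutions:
 h(y) = C1 + C2*y^(1 - sqrt(3))


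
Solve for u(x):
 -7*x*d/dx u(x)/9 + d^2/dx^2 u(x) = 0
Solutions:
 u(x) = C1 + C2*erfi(sqrt(14)*x/6)


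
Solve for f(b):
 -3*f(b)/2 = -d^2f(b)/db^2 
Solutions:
 f(b) = C1*exp(-sqrt(6)*b/2) + C2*exp(sqrt(6)*b/2)


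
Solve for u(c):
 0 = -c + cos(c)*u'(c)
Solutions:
 u(c) = C1 + Integral(c/cos(c), c)


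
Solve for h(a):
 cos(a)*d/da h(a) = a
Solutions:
 h(a) = C1 + Integral(a/cos(a), a)


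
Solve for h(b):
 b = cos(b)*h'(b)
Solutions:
 h(b) = C1 + Integral(b/cos(b), b)


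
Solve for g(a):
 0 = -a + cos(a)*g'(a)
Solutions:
 g(a) = C1 + Integral(a/cos(a), a)


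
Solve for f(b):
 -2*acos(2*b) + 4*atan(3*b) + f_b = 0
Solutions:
 f(b) = C1 + 2*b*acos(2*b) - 4*b*atan(3*b) - sqrt(1 - 4*b^2) + 2*log(9*b^2 + 1)/3


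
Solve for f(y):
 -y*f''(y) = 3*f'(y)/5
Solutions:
 f(y) = C1 + C2*y^(2/5)


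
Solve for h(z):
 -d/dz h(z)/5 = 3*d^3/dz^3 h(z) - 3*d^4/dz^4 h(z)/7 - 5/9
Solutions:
 h(z) = C1 + C2*exp(z*(-10^(2/3)*7^(1/3)*(3*sqrt(989) + 499)^(1/3) - 70*10^(1/3)*7^(2/3)/(3*sqrt(989) + 499)^(1/3) + 140)/60)*sin(sqrt(3)*70^(1/3)*z*(-10^(1/3)*(3*sqrt(989) + 499)^(1/3) + 70*7^(1/3)/(3*sqrt(989) + 499)^(1/3))/60) + C3*exp(z*(-10^(2/3)*7^(1/3)*(3*sqrt(989) + 499)^(1/3) - 70*10^(1/3)*7^(2/3)/(3*sqrt(989) + 499)^(1/3) + 140)/60)*cos(sqrt(3)*70^(1/3)*z*(-10^(1/3)*(3*sqrt(989) + 499)^(1/3) + 70*7^(1/3)/(3*sqrt(989) + 499)^(1/3))/60) + C4*exp(z*(70*10^(1/3)*7^(2/3)/(3*sqrt(989) + 499)^(1/3) + 70 + 10^(2/3)*7^(1/3)*(3*sqrt(989) + 499)^(1/3))/30) + 25*z/9


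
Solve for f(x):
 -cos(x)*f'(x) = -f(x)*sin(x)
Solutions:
 f(x) = C1/cos(x)


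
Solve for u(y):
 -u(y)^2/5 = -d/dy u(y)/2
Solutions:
 u(y) = -5/(C1 + 2*y)


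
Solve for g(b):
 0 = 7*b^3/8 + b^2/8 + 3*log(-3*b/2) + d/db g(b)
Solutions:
 g(b) = C1 - 7*b^4/32 - b^3/24 - 3*b*log(-b) + 3*b*(-log(3) + log(2) + 1)


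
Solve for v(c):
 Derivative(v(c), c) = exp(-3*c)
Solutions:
 v(c) = C1 - exp(-3*c)/3


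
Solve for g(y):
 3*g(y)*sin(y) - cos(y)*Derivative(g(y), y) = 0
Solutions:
 g(y) = C1/cos(y)^3


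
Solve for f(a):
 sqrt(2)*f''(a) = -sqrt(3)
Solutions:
 f(a) = C1 + C2*a - sqrt(6)*a^2/4


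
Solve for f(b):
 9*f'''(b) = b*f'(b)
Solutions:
 f(b) = C1 + Integral(C2*airyai(3^(1/3)*b/3) + C3*airybi(3^(1/3)*b/3), b)


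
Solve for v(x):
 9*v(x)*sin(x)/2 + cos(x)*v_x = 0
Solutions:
 v(x) = C1*cos(x)^(9/2)


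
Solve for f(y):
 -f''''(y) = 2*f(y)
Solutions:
 f(y) = (C1*sin(2^(3/4)*y/2) + C2*cos(2^(3/4)*y/2))*exp(-2^(3/4)*y/2) + (C3*sin(2^(3/4)*y/2) + C4*cos(2^(3/4)*y/2))*exp(2^(3/4)*y/2)


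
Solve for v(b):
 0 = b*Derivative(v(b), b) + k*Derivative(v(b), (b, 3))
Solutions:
 v(b) = C1 + Integral(C2*airyai(b*(-1/k)^(1/3)) + C3*airybi(b*(-1/k)^(1/3)), b)


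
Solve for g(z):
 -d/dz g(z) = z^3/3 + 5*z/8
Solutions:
 g(z) = C1 - z^4/12 - 5*z^2/16


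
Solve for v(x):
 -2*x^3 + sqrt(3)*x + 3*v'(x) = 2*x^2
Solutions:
 v(x) = C1 + x^4/6 + 2*x^3/9 - sqrt(3)*x^2/6


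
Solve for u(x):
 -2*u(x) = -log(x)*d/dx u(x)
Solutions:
 u(x) = C1*exp(2*li(x))


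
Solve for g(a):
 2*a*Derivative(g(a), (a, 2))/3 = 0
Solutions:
 g(a) = C1 + C2*a


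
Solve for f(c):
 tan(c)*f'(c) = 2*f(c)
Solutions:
 f(c) = C1*sin(c)^2


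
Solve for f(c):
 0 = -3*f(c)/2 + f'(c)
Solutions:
 f(c) = C1*exp(3*c/2)


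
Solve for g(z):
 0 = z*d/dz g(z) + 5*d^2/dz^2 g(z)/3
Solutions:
 g(z) = C1 + C2*erf(sqrt(30)*z/10)


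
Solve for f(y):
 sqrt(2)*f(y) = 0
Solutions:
 f(y) = 0


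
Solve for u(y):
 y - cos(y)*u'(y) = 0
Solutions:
 u(y) = C1 + Integral(y/cos(y), y)


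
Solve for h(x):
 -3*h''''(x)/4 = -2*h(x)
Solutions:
 h(x) = C1*exp(-6^(3/4)*x/3) + C2*exp(6^(3/4)*x/3) + C3*sin(6^(3/4)*x/3) + C4*cos(6^(3/4)*x/3)


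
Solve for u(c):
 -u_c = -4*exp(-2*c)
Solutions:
 u(c) = C1 - 2*exp(-2*c)


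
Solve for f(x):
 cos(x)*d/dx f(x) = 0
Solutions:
 f(x) = C1


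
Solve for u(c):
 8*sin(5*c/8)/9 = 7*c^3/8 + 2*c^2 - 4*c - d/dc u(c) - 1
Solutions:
 u(c) = C1 + 7*c^4/32 + 2*c^3/3 - 2*c^2 - c + 64*cos(5*c/8)/45


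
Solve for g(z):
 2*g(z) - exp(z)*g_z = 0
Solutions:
 g(z) = C1*exp(-2*exp(-z))


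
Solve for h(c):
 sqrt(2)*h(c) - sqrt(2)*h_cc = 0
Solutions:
 h(c) = C1*exp(-c) + C2*exp(c)


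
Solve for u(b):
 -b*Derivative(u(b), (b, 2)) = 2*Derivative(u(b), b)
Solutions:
 u(b) = C1 + C2/b


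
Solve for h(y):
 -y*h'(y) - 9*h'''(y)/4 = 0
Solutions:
 h(y) = C1 + Integral(C2*airyai(-2^(2/3)*3^(1/3)*y/3) + C3*airybi(-2^(2/3)*3^(1/3)*y/3), y)


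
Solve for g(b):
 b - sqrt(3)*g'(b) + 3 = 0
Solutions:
 g(b) = C1 + sqrt(3)*b^2/6 + sqrt(3)*b


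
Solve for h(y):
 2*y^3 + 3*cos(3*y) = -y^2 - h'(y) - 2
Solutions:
 h(y) = C1 - y^4/2 - y^3/3 - 2*y - sin(3*y)


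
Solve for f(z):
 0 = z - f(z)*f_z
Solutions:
 f(z) = -sqrt(C1 + z^2)
 f(z) = sqrt(C1 + z^2)


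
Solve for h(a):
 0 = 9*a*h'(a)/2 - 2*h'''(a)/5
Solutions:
 h(a) = C1 + Integral(C2*airyai(90^(1/3)*a/2) + C3*airybi(90^(1/3)*a/2), a)


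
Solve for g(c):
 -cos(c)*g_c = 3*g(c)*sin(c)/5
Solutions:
 g(c) = C1*cos(c)^(3/5)


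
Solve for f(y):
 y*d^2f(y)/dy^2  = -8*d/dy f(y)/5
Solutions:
 f(y) = C1 + C2/y^(3/5)


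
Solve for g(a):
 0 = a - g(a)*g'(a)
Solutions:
 g(a) = -sqrt(C1 + a^2)
 g(a) = sqrt(C1 + a^2)


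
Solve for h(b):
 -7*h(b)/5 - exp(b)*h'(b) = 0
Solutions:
 h(b) = C1*exp(7*exp(-b)/5)


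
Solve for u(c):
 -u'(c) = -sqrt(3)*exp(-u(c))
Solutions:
 u(c) = log(C1 + sqrt(3)*c)


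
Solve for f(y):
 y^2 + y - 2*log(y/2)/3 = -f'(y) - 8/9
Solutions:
 f(y) = C1 - y^3/3 - y^2/2 + 2*y*log(y)/3 - 14*y/9 - 2*y*log(2)/3


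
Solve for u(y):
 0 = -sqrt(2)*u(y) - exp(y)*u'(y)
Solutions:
 u(y) = C1*exp(sqrt(2)*exp(-y))


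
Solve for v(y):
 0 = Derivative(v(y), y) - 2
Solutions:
 v(y) = C1 + 2*y


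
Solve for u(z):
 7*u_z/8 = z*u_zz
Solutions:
 u(z) = C1 + C2*z^(15/8)


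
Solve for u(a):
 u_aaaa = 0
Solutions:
 u(a) = C1 + C2*a + C3*a^2 + C4*a^3


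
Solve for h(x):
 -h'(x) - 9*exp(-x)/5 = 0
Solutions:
 h(x) = C1 + 9*exp(-x)/5


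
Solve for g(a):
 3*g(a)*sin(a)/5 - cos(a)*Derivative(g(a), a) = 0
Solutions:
 g(a) = C1/cos(a)^(3/5)


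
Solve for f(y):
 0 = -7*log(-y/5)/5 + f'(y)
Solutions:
 f(y) = C1 + 7*y*log(-y)/5 + 7*y*(-log(5) - 1)/5


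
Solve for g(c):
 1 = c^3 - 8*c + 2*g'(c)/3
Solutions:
 g(c) = C1 - 3*c^4/8 + 6*c^2 + 3*c/2


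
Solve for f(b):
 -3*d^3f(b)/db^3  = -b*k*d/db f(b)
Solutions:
 f(b) = C1 + Integral(C2*airyai(3^(2/3)*b*k^(1/3)/3) + C3*airybi(3^(2/3)*b*k^(1/3)/3), b)


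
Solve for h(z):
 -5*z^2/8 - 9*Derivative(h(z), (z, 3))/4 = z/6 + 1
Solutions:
 h(z) = C1 + C2*z + C3*z^2 - z^5/216 - z^4/324 - 2*z^3/27


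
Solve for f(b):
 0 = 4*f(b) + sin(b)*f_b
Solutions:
 f(b) = C1*(cos(b)^2 + 2*cos(b) + 1)/(cos(b)^2 - 2*cos(b) + 1)


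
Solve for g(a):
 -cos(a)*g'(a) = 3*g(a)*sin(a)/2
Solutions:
 g(a) = C1*cos(a)^(3/2)


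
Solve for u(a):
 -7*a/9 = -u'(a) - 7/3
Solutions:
 u(a) = C1 + 7*a^2/18 - 7*a/3


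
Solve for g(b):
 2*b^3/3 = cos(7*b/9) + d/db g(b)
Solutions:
 g(b) = C1 + b^4/6 - 9*sin(7*b/9)/7


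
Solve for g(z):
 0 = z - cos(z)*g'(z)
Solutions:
 g(z) = C1 + Integral(z/cos(z), z)


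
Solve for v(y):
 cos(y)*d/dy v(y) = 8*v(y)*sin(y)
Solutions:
 v(y) = C1/cos(y)^8


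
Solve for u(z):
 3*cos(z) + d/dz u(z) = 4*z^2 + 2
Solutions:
 u(z) = C1 + 4*z^3/3 + 2*z - 3*sin(z)


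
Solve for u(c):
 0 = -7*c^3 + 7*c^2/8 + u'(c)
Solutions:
 u(c) = C1 + 7*c^4/4 - 7*c^3/24


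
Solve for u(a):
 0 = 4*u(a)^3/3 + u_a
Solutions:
 u(a) = -sqrt(6)*sqrt(-1/(C1 - 4*a))/2
 u(a) = sqrt(6)*sqrt(-1/(C1 - 4*a))/2


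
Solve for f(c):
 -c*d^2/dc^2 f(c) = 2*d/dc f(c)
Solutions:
 f(c) = C1 + C2/c


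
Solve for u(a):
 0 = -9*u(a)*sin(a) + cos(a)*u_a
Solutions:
 u(a) = C1/cos(a)^9


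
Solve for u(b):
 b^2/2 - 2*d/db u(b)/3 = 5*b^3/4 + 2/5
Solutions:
 u(b) = C1 - 15*b^4/32 + b^3/4 - 3*b/5


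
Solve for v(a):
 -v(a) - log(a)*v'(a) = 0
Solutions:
 v(a) = C1*exp(-li(a))


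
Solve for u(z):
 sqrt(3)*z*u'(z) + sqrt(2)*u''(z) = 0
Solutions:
 u(z) = C1 + C2*erf(6^(1/4)*z/2)


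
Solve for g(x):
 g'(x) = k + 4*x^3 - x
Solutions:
 g(x) = C1 + k*x + x^4 - x^2/2


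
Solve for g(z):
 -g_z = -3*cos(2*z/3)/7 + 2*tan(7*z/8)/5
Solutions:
 g(z) = C1 + 16*log(cos(7*z/8))/35 + 9*sin(2*z/3)/14


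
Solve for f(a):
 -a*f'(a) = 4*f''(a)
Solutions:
 f(a) = C1 + C2*erf(sqrt(2)*a/4)


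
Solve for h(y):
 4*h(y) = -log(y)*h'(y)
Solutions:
 h(y) = C1*exp(-4*li(y))


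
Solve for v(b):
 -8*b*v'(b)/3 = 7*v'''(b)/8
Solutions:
 v(b) = C1 + Integral(C2*airyai(-4*21^(2/3)*b/21) + C3*airybi(-4*21^(2/3)*b/21), b)


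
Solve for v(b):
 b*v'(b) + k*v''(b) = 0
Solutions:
 v(b) = C1 + C2*sqrt(k)*erf(sqrt(2)*b*sqrt(1/k)/2)


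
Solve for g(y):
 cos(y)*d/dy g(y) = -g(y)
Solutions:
 g(y) = C1*sqrt(sin(y) - 1)/sqrt(sin(y) + 1)


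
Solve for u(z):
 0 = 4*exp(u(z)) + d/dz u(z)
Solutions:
 u(z) = log(1/(C1 + 4*z))


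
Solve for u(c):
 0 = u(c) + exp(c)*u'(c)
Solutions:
 u(c) = C1*exp(exp(-c))


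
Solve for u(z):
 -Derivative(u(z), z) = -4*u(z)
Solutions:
 u(z) = C1*exp(4*z)


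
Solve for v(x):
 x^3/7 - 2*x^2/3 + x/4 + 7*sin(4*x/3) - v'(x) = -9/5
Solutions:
 v(x) = C1 + x^4/28 - 2*x^3/9 + x^2/8 + 9*x/5 - 21*cos(4*x/3)/4


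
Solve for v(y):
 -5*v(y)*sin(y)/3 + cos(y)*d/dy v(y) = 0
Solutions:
 v(y) = C1/cos(y)^(5/3)


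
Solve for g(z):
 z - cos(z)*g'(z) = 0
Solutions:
 g(z) = C1 + Integral(z/cos(z), z)


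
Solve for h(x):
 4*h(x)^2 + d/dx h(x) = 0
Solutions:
 h(x) = 1/(C1 + 4*x)


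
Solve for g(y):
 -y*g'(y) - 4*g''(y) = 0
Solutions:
 g(y) = C1 + C2*erf(sqrt(2)*y/4)


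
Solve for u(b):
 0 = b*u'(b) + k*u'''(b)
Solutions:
 u(b) = C1 + Integral(C2*airyai(b*(-1/k)^(1/3)) + C3*airybi(b*(-1/k)^(1/3)), b)


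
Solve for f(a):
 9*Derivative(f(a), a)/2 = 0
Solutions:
 f(a) = C1


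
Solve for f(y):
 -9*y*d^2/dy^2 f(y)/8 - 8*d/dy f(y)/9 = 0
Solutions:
 f(y) = C1 + C2*y^(17/81)


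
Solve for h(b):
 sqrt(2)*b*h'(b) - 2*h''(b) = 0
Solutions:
 h(b) = C1 + C2*erfi(2^(1/4)*b/2)


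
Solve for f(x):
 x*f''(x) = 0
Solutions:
 f(x) = C1 + C2*x


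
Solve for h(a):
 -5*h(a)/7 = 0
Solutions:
 h(a) = 0


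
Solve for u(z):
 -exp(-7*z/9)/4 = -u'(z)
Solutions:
 u(z) = C1 - 9*exp(-7*z/9)/28


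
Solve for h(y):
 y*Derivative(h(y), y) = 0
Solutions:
 h(y) = C1


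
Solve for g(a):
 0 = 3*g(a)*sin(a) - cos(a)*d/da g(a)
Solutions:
 g(a) = C1/cos(a)^3


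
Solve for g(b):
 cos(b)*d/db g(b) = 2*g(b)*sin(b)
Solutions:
 g(b) = C1/cos(b)^2


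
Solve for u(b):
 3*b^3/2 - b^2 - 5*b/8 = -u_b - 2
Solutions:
 u(b) = C1 - 3*b^4/8 + b^3/3 + 5*b^2/16 - 2*b


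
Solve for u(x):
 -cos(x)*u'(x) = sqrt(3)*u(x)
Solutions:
 u(x) = C1*(sin(x) - 1)^(sqrt(3)/2)/(sin(x) + 1)^(sqrt(3)/2)


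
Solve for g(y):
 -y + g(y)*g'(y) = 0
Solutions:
 g(y) = -sqrt(C1 + y^2)
 g(y) = sqrt(C1 + y^2)


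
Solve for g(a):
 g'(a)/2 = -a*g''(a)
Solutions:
 g(a) = C1 + C2*sqrt(a)


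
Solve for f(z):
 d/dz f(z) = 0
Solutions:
 f(z) = C1


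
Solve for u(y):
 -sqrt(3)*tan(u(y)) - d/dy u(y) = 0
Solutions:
 u(y) = pi - asin(C1*exp(-sqrt(3)*y))
 u(y) = asin(C1*exp(-sqrt(3)*y))


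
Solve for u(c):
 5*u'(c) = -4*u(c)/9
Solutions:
 u(c) = C1*exp(-4*c/45)


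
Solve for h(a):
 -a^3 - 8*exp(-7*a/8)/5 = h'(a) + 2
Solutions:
 h(a) = C1 - a^4/4 - 2*a + 64*exp(-7*a/8)/35


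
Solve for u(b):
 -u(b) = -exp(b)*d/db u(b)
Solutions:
 u(b) = C1*exp(-exp(-b))


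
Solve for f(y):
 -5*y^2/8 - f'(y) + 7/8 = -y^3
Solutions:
 f(y) = C1 + y^4/4 - 5*y^3/24 + 7*y/8


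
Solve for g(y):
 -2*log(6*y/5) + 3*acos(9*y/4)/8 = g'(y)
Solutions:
 g(y) = C1 - 2*y*log(y) + 3*y*acos(9*y/4)/8 - 2*y*log(6) + 2*y + 2*y*log(5) - sqrt(16 - 81*y^2)/24


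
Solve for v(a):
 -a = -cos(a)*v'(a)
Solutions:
 v(a) = C1 + Integral(a/cos(a), a)


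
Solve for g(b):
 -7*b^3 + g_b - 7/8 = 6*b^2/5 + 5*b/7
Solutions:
 g(b) = C1 + 7*b^4/4 + 2*b^3/5 + 5*b^2/14 + 7*b/8


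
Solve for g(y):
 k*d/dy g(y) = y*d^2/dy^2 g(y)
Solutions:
 g(y) = C1 + y^(re(k) + 1)*(C2*sin(log(y)*Abs(im(k))) + C3*cos(log(y)*im(k)))


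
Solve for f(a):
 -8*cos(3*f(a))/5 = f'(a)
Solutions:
 8*a/5 - log(sin(3*f(a)) - 1)/6 + log(sin(3*f(a)) + 1)/6 = C1


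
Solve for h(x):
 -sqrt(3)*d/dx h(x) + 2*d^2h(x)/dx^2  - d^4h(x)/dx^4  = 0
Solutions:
 h(x) = C1 + C4*exp(-sqrt(3)*x) + (C2*sin(x/2) + C3*cos(x/2))*exp(sqrt(3)*x/2)


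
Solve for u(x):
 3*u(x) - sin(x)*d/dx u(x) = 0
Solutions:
 u(x) = C1*(cos(x) - 1)^(3/2)/(cos(x) + 1)^(3/2)


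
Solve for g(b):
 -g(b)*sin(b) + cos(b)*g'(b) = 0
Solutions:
 g(b) = C1/cos(b)


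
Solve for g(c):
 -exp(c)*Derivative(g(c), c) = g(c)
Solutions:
 g(c) = C1*exp(exp(-c))


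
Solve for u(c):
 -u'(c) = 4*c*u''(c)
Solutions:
 u(c) = C1 + C2*c^(3/4)


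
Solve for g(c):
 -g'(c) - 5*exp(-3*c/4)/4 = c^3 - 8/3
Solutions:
 g(c) = C1 - c^4/4 + 8*c/3 + 5*exp(-3*c/4)/3


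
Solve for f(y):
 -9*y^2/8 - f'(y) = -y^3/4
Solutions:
 f(y) = C1 + y^4/16 - 3*y^3/8


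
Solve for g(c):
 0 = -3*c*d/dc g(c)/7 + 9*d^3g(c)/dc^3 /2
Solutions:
 g(c) = C1 + Integral(C2*airyai(2^(1/3)*21^(2/3)*c/21) + C3*airybi(2^(1/3)*21^(2/3)*c/21), c)


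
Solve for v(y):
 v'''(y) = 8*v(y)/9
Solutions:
 v(y) = C3*exp(2*3^(1/3)*y/3) + (C1*sin(3^(5/6)*y/3) + C2*cos(3^(5/6)*y/3))*exp(-3^(1/3)*y/3)


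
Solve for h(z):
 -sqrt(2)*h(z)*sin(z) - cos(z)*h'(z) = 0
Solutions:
 h(z) = C1*cos(z)^(sqrt(2))


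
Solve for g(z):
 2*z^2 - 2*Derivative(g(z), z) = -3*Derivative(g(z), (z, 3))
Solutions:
 g(z) = C1 + C2*exp(-sqrt(6)*z/3) + C3*exp(sqrt(6)*z/3) + z^3/3 + 3*z


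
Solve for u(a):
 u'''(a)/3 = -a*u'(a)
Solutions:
 u(a) = C1 + Integral(C2*airyai(-3^(1/3)*a) + C3*airybi(-3^(1/3)*a), a)


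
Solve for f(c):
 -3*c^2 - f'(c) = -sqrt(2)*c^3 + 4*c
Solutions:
 f(c) = C1 + sqrt(2)*c^4/4 - c^3 - 2*c^2


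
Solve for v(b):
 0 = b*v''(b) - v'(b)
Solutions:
 v(b) = C1 + C2*b^2


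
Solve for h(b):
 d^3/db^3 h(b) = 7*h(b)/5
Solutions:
 h(b) = C3*exp(5^(2/3)*7^(1/3)*b/5) + (C1*sin(sqrt(3)*5^(2/3)*7^(1/3)*b/10) + C2*cos(sqrt(3)*5^(2/3)*7^(1/3)*b/10))*exp(-5^(2/3)*7^(1/3)*b/10)


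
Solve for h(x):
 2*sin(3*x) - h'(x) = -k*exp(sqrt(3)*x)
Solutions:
 h(x) = C1 + sqrt(3)*k*exp(sqrt(3)*x)/3 - 2*cos(3*x)/3


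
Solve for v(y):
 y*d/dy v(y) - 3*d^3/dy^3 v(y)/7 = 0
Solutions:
 v(y) = C1 + Integral(C2*airyai(3^(2/3)*7^(1/3)*y/3) + C3*airybi(3^(2/3)*7^(1/3)*y/3), y)


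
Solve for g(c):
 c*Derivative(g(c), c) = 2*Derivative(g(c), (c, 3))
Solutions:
 g(c) = C1 + Integral(C2*airyai(2^(2/3)*c/2) + C3*airybi(2^(2/3)*c/2), c)


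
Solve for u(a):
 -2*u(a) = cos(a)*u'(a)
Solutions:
 u(a) = C1*(sin(a) - 1)/(sin(a) + 1)


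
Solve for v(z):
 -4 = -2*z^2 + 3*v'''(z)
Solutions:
 v(z) = C1 + C2*z + C3*z^2 + z^5/90 - 2*z^3/9


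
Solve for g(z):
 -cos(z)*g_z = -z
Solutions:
 g(z) = C1 + Integral(z/cos(z), z)


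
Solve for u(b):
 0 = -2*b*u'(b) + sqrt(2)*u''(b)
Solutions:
 u(b) = C1 + C2*erfi(2^(3/4)*b/2)


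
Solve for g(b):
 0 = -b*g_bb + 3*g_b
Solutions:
 g(b) = C1 + C2*b^4


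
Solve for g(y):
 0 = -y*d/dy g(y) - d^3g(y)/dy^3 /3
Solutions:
 g(y) = C1 + Integral(C2*airyai(-3^(1/3)*y) + C3*airybi(-3^(1/3)*y), y)


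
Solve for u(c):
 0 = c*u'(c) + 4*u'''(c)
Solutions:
 u(c) = C1 + Integral(C2*airyai(-2^(1/3)*c/2) + C3*airybi(-2^(1/3)*c/2), c)


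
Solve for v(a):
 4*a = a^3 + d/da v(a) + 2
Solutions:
 v(a) = C1 - a^4/4 + 2*a^2 - 2*a


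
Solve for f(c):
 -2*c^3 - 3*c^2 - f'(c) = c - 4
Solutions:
 f(c) = C1 - c^4/2 - c^3 - c^2/2 + 4*c


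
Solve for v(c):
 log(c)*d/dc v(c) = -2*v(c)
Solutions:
 v(c) = C1*exp(-2*li(c))


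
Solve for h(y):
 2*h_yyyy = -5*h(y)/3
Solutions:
 h(y) = (C1*sin(10^(1/4)*3^(3/4)*y/6) + C2*cos(10^(1/4)*3^(3/4)*y/6))*exp(-10^(1/4)*3^(3/4)*y/6) + (C3*sin(10^(1/4)*3^(3/4)*y/6) + C4*cos(10^(1/4)*3^(3/4)*y/6))*exp(10^(1/4)*3^(3/4)*y/6)
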